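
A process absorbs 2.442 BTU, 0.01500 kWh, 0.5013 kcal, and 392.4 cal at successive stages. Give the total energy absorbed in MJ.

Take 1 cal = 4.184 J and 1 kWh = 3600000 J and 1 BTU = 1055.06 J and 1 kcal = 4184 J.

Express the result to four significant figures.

0.06032 MJ

2.442 BTU × 1055.06 → 2576.46 J
0.01500 kWh × 3600000 → 54000 J
0.5013 kcal × 4184 → 2097.44 J
392.4 cal × 4.184 → 1641.8 J
Sum: 2576.46 + 54000 + 2097.44 + 1641.8 = 60315.7 J
In MJ: 60315.7 / 1000000 = 0.0603157 MJ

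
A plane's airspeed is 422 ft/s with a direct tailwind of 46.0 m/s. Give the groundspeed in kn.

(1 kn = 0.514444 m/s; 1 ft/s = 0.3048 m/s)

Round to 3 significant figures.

422 ft/s × 0.3048 = 128.626 m/s
46.0 m/s (already m/s)
Combined: 128.626 + 46 = 174.626 m/s
In kn: 174.626 / 0.514444 = 339.446 kn

339 kn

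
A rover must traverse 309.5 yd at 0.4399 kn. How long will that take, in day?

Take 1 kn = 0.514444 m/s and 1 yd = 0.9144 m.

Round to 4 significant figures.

309.5 yd × 0.9144 → 283.007 m
0.4399 kn × 0.514444 → 0.226304 m/s
t = d / v = 283.007 m / 0.226304 m/s = 1250.56 s
1250.56 s ÷ (86400 s/day) = 0.0144741 day

0.01447 day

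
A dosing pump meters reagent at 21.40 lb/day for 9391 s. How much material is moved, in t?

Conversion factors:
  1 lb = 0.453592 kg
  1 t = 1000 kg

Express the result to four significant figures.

0.001055 t

21.40 lb/day → 1.12348×10⁻⁴ kg/s
m = ṁ × t = 1.12348×10⁻⁴ × 9391 = 1.05506 kg
In t: 1.05506 / 1000 = 0.00105506 t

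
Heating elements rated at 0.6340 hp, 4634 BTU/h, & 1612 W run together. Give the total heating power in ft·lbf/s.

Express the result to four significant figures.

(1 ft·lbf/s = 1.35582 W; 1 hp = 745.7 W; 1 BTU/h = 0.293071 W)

2539 ft·lbf/s

0.6340 hp × 745.7 = 472.774 W
4634 BTU/h × 0.293071 = 1358.09 W
1612 W (already W)
Combined: 472.774 + 1358.09 + 1612 = 3442.86 W
In ft·lbf/s: 3442.86 / 1.35582 = 2539.32 ft·lbf/s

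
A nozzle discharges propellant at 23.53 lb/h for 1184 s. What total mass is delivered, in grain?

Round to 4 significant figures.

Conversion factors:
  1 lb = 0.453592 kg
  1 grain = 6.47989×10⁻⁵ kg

23.53 lb/h → 0.00296473 kg/s
m = ṁ × t = 0.00296473 × 1184 = 3.51024 kg
In grain: 3.51024 / 6.47989×10⁻⁵ = 54171.3 grain

5.417×10⁴ grain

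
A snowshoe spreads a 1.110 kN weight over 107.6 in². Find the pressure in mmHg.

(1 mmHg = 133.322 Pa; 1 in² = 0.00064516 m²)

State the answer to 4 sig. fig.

119.9 mmHg

1.110 kN × 1000 → 1110 N
107.6 in² × 0.00064516 → 0.0694192 m²
P = F / A = 1110 N / 0.0694192 m² = 15989.8 Pa
15989.8 Pa ÷ (133.322 Pa/mmHg) = 119.934 mmHg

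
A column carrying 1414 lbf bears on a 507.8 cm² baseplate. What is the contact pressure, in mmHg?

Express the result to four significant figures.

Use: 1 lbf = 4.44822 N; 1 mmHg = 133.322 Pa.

929.1 mmHg

1414 lbf × 4.44822 = 6289.78 N
507.8 cm² × 0.0001 = 0.05078 m²
P = F / A = 6289.78 N / 0.05078 m² = 123863 Pa
123863 Pa ÷ (133.322 Pa/mmHg) = 929.051 mmHg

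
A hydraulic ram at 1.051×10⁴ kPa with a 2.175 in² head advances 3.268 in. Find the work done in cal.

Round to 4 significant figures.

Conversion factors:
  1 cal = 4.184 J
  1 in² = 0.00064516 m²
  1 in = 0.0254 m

1.051×10⁴ kPa → 1.051×10⁷ Pa
2.175 in² → 0.00140322 m²
F = P × A = 1.051×10⁷ × 0.00140322 = 14747.8 N
3.268 in → 0.0830072 m
W = F × d = 14747.8 × 0.0830072 = 1224.17 J
In cal: 1224.17 / 4.184 = 292.584 cal

292.6 cal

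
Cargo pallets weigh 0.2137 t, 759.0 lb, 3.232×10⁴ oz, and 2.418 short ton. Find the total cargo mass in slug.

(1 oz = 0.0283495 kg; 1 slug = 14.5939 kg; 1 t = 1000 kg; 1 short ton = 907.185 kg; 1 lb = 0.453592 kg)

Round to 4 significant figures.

0.2137 t × 1000 = 213.7 kg
759.0 lb × 0.453592 = 344.276 kg
3.232×10⁴ oz × 0.0283495 = 916.256 kg
2.418 short ton × 907.185 = 2193.57 kg
Combined: 213.7 + 344.276 + 916.256 + 2193.57 = 3667.8 kg
In slug: 3667.8 / 14.5939 = 251.324 slug

251.3 slug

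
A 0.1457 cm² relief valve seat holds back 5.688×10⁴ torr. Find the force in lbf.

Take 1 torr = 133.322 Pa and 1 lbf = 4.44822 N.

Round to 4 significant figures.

24.84 lbf

5.688×10⁴ torr × 133.322 = 7.58336×10⁶ Pa
0.1457 cm² × 0.0001 = 1.457×10⁻⁵ m²
F = P × A = 7.58336×10⁶ Pa × 1.457×10⁻⁵ m² = 110.49 N
110.49 N ÷ (4.44822 N/lbf) = 24.8391 lbf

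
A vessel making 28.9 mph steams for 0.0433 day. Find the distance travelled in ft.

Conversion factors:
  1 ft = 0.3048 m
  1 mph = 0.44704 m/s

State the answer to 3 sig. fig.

28.9 mph × 0.44704 = 12.9195 m/s
0.0433 day × 86400 = 3741.12 s
d = v × t = 12.9195 m/s × 3741.12 s = 48333.4 m
48333.4 m ÷ (0.3048 m/ft) = 158574 ft

1.59×10⁵ ft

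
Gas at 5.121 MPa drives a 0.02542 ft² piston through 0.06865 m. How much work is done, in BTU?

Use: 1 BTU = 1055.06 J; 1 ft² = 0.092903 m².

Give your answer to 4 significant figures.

0.7869 BTU

5.121 MPa → 5.121×10⁶ Pa
0.02542 ft² → 0.00236159 m²
F = P × A = 5.121×10⁶ × 0.00236159 = 12093.7 N
W = F × d = 12093.7 × 0.06865 = 830.233 J
In BTU: 830.233 / 1055.06 = 0.786906 BTU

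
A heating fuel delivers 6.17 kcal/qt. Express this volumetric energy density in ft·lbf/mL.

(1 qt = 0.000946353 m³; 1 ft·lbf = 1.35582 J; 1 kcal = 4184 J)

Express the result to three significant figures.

6.17 kcal/qt × 4184 J/kcal ÷ 0.000946353 m³/qt = 2.72787×10⁷ J/m³
2.72787×10⁷ J/m³ ÷ 1.35582 J/ft·lbf × 10⁻⁶ m³/mL = 20.1197 ft·lbf/mL

20.1 ft·lbf/mL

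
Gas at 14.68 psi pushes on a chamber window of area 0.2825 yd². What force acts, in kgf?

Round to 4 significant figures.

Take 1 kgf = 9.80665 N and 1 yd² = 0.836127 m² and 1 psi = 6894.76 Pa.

14.68 psi × 6894.76 = 101215 Pa
0.2825 yd² × 0.836127 = 0.236206 m²
F = P × A = 101215 Pa × 0.236206 m² = 23907.6 N
23907.6 N ÷ (9.80665 N/kgf) = 2437.9 kgf

2438 kgf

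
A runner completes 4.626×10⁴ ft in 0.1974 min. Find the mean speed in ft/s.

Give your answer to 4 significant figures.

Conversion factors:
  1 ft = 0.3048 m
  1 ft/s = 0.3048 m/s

4.626×10⁴ ft × 0.3048 = 14100 m
0.1974 min × 60 = 11.844 s
v = d / t = 14100 m / 11.844 s = 1190.48 m/s
1190.48 m/s ÷ (0.3048 m/s/ft/s) = 3905.77 ft/s

3906 ft/s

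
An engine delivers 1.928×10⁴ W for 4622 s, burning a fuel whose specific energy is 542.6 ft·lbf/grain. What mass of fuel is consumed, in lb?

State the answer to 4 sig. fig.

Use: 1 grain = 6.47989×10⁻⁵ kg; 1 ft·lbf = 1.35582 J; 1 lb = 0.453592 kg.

17.30 lb

E = P × t = 19280 × 4622 = 8.91122×10⁷ J
542.6 ft·lbf/grain → 1.13531×10⁷ J/kg
m = E / e_s = 8.91122×10⁷ / 1.13531×10⁷ = 7.84915 kg
In lb: 7.84915 / 0.453592 = 17.3044 lb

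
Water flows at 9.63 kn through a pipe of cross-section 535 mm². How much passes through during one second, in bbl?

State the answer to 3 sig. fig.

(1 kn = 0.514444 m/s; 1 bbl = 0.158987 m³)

9.63 kn × 0.514444 → 4.9541 m/s
535 mm² × 10⁻⁶ → 5.35×10⁻⁴ m²
V = v × A × t = 4.9541 m/s × 5.35×10⁻⁴ m² × 1 s = 0.00265044 m³
0.00265044 m³ ÷ (0.158987 m³/bbl) = 0.0166708 bbl

0.0167 bbl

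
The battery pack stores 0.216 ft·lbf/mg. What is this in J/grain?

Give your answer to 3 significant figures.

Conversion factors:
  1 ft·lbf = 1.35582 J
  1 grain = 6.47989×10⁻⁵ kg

0.216 ft·lbf/mg × 1.35582 J/ft·lbf ÷ 10⁻⁶ kg/mg = 292857 J/kg
292857 J/kg × 6.47989×10⁻⁵ kg/grain = 18.9768 J/grain

19.0 J/grain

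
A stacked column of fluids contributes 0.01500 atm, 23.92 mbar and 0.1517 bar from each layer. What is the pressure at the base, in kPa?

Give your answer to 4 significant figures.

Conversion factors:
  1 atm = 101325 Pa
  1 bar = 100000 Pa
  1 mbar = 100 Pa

0.01500 atm × 101325 = 1519.88 Pa
23.92 mbar × 100 = 2392 Pa
0.1517 bar × 100000 = 15170 Pa
Combined: 1519.88 + 2392 + 15170 = 19081.9 Pa
In kPa: 19081.9 / 1000 = 19.0819 kPa

19.08 kPa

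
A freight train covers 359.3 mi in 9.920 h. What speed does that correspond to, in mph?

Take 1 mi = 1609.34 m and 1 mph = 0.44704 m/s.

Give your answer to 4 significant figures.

36.22 mph

359.3 mi × 1609.34 = 578236 m
9.920 h × 3600 = 35712 s
v = d / t = 578236 m / 35712 s = 16.1916 m/s
16.1916 m/s ÷ (0.44704 m/s/mph) = 36.2196 mph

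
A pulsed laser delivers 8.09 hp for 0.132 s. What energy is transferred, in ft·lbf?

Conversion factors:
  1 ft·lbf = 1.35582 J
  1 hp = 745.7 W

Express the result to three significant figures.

8.09 hp × 745.7 → 6032.71 W
E = P × t = 6032.71 W × 0.132 s = 796.318 J
796.318 J ÷ (1.35582 J/ft·lbf) = 587.333 ft·lbf

587 ft·lbf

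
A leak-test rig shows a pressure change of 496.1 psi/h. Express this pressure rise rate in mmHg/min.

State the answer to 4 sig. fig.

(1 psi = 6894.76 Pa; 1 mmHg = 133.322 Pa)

427.6 mmHg/min

496.1 psi/h × 6894.76 Pa/psi ÷ 3600 s/h = 950.136 Pa/s
950.136 Pa/s ÷ 133.322 Pa/mmHg × 60 s/min = 427.598 mmHg/min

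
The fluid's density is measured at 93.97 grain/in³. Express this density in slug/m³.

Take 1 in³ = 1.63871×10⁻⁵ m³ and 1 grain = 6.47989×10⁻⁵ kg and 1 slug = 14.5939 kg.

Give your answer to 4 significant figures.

25.46 slug/m³

93.97 grain/in³ × 6.47989×10⁻⁵ kg/grain ÷ 1.63871×10⁻⁵ m³/in³ = 371.582 kg/m³
371.582 kg/m³ ÷ 14.5939 kg/slug = 25.4615 slug/m³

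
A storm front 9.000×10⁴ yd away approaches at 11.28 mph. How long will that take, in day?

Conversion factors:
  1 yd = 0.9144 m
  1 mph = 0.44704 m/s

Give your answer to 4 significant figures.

9.000×10⁴ yd × 0.9144 → 82296 m
11.28 mph × 0.44704 → 5.04261 m/s
t = d / v = 82296 m / 5.04261 m/s = 16320.1 s
16320.1 s ÷ (86400 s/day) = 0.18889 day

0.1889 day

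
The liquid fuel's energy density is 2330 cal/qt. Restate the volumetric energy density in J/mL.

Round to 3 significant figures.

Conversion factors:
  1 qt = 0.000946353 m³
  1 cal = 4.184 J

2330 cal/qt × 4.184 J/cal ÷ 0.000946353 m³/qt = 1.03014×10⁷ J/m³
1.03014×10⁷ J/m³ × 10⁻⁶ m³/mL = 10.3014 J/mL

10.3 J/mL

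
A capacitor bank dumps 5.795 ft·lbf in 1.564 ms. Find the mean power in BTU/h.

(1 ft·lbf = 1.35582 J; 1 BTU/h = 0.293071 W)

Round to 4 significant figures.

5.795 ft·lbf × 1.35582 = 7.85698 J
1.564 ms × 0.001 = 0.001564 s
P = E / t = 7.85698 J / 0.001564 s = 5023.64 W
5023.64 W ÷ (0.293071 W/BTU/h) = 17141.4 BTU/h

1.714×10⁴ BTU/h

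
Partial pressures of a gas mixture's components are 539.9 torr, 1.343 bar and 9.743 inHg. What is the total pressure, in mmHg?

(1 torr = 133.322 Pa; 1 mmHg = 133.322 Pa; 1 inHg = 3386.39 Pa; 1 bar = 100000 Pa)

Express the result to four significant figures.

1795 mmHg

539.9 torr × 133.322 = 71980.5 Pa
1.343 bar × 100000 = 134300 Pa
9.743 inHg × 3386.39 = 32993.6 Pa
Combined: 71980.5 + 134300 + 32993.6 = 239274 Pa
In mmHg: 239274 / 133.322 = 1794.71 mmHg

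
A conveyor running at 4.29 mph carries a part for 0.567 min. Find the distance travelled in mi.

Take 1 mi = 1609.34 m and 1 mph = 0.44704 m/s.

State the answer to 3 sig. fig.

4.29 mph × 0.44704 = 1.9178 m/s
0.567 min × 60 = 34.02 s
d = v × t = 1.9178 m/s × 34.02 s = 65.2436 m
65.2436 m ÷ (1609.34 m/mi) = 0.0405406 mi

0.0405 mi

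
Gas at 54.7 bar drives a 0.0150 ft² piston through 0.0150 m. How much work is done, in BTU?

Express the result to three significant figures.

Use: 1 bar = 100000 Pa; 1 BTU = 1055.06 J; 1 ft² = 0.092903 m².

54.7 bar → 5.47×10⁶ Pa
0.0150 ft² → 0.00139354 m²
F = P × A = 5.47×10⁶ × 0.00139354 = 7622.66 N
W = F × d = 7622.66 × 0.015 = 114.34 J
In BTU: 114.34 / 1055.06 = 0.108373 BTU

0.108 BTU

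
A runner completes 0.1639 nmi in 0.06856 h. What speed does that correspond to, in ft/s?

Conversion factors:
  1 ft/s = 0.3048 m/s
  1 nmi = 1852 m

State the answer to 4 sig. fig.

4.035 ft/s

0.1639 nmi × 1852 → 303.543 m
0.06856 h × 3600 → 246.816 s
v = d / t = 303.543 m / 246.816 s = 1.22984 m/s
1.22984 m/s ÷ (0.3048 m/s/ft/s) = 4.03491 ft/s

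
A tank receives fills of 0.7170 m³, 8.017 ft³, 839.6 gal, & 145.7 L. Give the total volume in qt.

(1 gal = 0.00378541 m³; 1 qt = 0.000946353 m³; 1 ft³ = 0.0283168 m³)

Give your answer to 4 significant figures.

4510 qt

0.7170 m³ (already m³)
8.017 ft³ × 0.0283168 → 0.227016 m³
839.6 gal × 0.00378541 → 3.17823 m³
145.7 L × 0.001 → 0.1457 m³
Total: 0.717 + 0.227016 + 3.17823 + 0.1457 = 4.26795 m³
In qt: 4.26795 / 0.000946353 = 4509.89 qt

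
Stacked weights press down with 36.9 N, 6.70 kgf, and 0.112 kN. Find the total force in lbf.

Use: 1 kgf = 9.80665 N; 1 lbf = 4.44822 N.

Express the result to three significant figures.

48.2 lbf

36.9 N (already N)
6.70 kgf × 9.80665 = 65.7046 N
0.112 kN × 1000 = 112 N
Sum: 36.9 + 65.7046 + 112 = 214.605 N
In lbf: 214.605 / 4.44822 = 48.2451 lbf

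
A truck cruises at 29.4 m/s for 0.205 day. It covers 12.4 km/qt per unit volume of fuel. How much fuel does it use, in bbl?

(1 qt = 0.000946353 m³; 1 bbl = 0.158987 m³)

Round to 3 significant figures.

0.205 day → 17712 s
d = v × t = 29.4 × 17712 = 520733 m
12.4 km/qt → 1.31029×10⁷ m/m³
V = d / (distance per unit fuel) = 520733 / 1.31029×10⁷ = 0.0397418 m³
In bbl: 0.0397418 / 0.158987 = 0.249969 bbl

0.250 bbl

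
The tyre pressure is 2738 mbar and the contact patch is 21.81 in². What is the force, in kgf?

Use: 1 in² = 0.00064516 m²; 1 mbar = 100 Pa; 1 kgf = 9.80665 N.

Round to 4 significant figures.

2738 mbar × 100 = 273800 Pa
21.81 in² × 0.00064516 = 0.0140709 m²
F = P × A = 273800 Pa × 0.0140709 m² = 3852.61 N
3852.61 N ÷ (9.80665 N/kgf) = 392.857 kgf

392.9 kgf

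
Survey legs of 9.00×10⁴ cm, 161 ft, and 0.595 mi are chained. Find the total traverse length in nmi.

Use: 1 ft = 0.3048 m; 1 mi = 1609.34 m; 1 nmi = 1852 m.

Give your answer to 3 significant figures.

9.00×10⁴ cm × 0.01 → 900 m
161 ft × 0.3048 → 49.0728 m
0.595 mi × 1609.34 → 957.557 m
Total: 900 + 49.0728 + 957.557 = 1906.63 m
In nmi: 1906.63 / 1852 = 1.0295 nmi

1.03 nmi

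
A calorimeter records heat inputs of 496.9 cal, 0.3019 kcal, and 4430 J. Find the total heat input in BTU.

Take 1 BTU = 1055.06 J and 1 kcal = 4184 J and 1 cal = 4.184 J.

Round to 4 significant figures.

496.9 cal × 4.184 = 2079.03 J
0.3019 kcal × 4184 = 1263.15 J
4430 J (already J)
Sum: 2079.03 + 1263.15 + 4430 = 7772.18 J
In BTU: 7772.18 / 1055.06 = 7.36658 BTU

7.367 BTU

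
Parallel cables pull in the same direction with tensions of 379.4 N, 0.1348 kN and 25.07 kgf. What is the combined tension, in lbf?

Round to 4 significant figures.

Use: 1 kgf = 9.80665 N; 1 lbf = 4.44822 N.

170.9 lbf

379.4 N (already N)
0.1348 kN × 1000 = 134.8 N
25.07 kgf × 9.80665 = 245.853 N
Total: 379.4 + 134.8 + 245.853 = 760.053 N
In lbf: 760.053 / 4.44822 = 170.867 lbf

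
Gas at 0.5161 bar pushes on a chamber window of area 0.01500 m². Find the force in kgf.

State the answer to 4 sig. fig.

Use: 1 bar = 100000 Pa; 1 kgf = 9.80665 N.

0.5161 bar × 100000 = 51610 Pa
F = P × A = 51610 Pa × 0.015 m² = 774.15 N
774.15 N ÷ (9.80665 N/kgf) = 78.9413 kgf

78.94 kgf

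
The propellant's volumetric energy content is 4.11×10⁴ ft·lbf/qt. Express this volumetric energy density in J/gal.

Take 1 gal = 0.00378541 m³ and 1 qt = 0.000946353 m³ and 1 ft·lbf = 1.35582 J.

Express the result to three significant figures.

2.23×10⁵ J/gal

4.11×10⁴ ft·lbf/qt × 1.35582 J/ft·lbf ÷ 0.000946353 m³/qt = 5.88831×10⁷ J/m³
5.88831×10⁷ J/m³ × 0.00378541 m³/gal = 222897 J/gal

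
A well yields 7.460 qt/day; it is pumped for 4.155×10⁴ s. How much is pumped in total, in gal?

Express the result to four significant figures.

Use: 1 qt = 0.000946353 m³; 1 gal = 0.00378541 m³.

7.460 qt/day → 8.17106×10⁻⁸ m³/s
V = Q × t = 8.17106×10⁻⁸ × 41550 = 0.00339508 m³
In gal: 0.00339508 / 0.00378541 = 0.896886 gal

0.8969 gal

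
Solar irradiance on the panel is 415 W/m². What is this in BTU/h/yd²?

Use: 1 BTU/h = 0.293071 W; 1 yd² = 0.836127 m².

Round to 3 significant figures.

415 W/m² is already 415 W/m²
415 W/m² ÷ 0.293071 W/BTU/h × 0.836127 m²/yd² = 1183.99 BTU/h/yd²

1180 BTU/h/yd²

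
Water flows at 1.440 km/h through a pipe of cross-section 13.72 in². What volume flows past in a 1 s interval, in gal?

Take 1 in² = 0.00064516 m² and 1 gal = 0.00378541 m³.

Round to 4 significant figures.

0.9353 gal

1.440 km/h × (1/3.6) = 0.4 m/s
13.72 in² × 0.00064516 = 0.0088516 m²
V = v × A × t = 0.4 m/s × 0.0088516 m² × 1 s = 0.00354064 m³
0.00354064 m³ ÷ (0.00378541 m³/gal) = 0.935339 gal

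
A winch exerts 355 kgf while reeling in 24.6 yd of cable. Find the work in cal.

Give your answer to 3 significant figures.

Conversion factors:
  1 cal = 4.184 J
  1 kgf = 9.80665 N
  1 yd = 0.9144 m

1.87×10⁴ cal

355 kgf × 9.80665 = 3481.36 N
24.6 yd × 0.9144 = 22.4942 m
W = F × d = 3481.36 N × 22.4942 m = 78310.4 J
78310.4 J ÷ (4.184 J/cal) = 18716.6 cal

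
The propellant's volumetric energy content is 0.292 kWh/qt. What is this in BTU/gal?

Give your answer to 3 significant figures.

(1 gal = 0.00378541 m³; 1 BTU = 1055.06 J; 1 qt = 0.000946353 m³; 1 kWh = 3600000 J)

3990 BTU/gal

0.292 kWh/qt × 3600000 J/kWh ÷ 0.000946353 m³/qt = 1.11079×10⁹ J/m³
1.11079×10⁹ J/m³ ÷ 1055.06 J/BTU × 0.00378541 m³/gal = 3985.36 BTU/gal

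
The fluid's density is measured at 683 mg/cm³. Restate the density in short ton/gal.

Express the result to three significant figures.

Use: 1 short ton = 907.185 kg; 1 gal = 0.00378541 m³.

0.00285 short ton/gal

683 mg/cm³ × 10⁻⁶ kg/mg ÷ 10⁻⁶ m³/cm³ = 683 kg/m³
683 kg/m³ ÷ 907.185 kg/short ton × 0.00378541 m³/gal = 0.00284995 short ton/gal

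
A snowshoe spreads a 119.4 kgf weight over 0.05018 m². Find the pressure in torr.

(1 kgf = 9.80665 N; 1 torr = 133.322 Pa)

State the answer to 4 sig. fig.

119.4 kgf × 9.80665 = 1170.91 N
P = F / A = 1170.91 N / 0.05018 m² = 23334.2 Pa
23334.2 Pa ÷ (133.322 Pa/torr) = 175.021 torr

175.0 torr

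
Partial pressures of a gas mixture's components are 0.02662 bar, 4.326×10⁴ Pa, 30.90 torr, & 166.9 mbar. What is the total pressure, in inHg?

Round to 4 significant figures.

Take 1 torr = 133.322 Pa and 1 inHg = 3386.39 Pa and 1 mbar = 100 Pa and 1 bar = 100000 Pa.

0.02662 bar × 100000 = 2662 Pa
4.326×10⁴ Pa (already Pa)
30.90 torr × 133.322 = 4119.65 Pa
166.9 mbar × 100 = 16690 Pa
Total: 2662 + 43260 + 4119.65 + 16690 = 66731.6 Pa
In inHg: 66731.6 / 3386.39 = 19.7058 inHg

19.71 inHg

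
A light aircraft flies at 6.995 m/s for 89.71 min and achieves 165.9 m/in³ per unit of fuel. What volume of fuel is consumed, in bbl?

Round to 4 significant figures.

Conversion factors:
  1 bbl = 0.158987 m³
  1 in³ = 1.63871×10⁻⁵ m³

89.71 min → 5382.6 s
d = v × t = 6.995 × 5382.6 = 37651.3 m
165.9 m/in³ → 1.01238×10⁷ m/m³
V = d / (distance per unit fuel) = 37651.3 / 1.01238×10⁷ = 0.00371909 m³
In bbl: 0.00371909 / 0.158987 = 0.0233924 bbl

0.02339 bbl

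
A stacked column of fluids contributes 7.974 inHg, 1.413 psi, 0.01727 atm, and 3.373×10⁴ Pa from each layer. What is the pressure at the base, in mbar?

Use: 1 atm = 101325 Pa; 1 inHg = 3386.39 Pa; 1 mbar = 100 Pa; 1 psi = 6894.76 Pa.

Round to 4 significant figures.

722.3 mbar

7.974 inHg × 3386.39 = 27003.1 Pa
1.413 psi × 6894.76 = 9742.3 Pa
0.01727 atm × 101325 = 1749.88 Pa
3.373×10⁴ Pa (already Pa)
Combined: 27003.1 + 9742.3 + 1749.88 + 33730 = 72225.3 Pa
In mbar: 72225.3 / 100 = 722.253 mbar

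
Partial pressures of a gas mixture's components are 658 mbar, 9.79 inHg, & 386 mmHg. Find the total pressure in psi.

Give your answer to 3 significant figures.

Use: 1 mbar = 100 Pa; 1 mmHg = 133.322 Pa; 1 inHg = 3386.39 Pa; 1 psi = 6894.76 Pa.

21.8 psi

658 mbar × 100 = 65800 Pa
9.79 inHg × 3386.39 = 33152.8 Pa
386 mmHg × 133.322 = 51462.3 Pa
Total: 65800 + 33152.8 + 51462.3 = 150415 Pa
In psi: 150415 / 6894.76 = 21.8158 psi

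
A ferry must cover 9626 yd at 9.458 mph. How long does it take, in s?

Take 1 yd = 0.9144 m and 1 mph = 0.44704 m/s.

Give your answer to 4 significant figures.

9626 yd × 0.9144 → 8802.01 m
9.458 mph × 0.44704 → 4.2281 m/s
t = d / v = 8802.01 m / 4.2281 m/s = 2081.79 s

2082 s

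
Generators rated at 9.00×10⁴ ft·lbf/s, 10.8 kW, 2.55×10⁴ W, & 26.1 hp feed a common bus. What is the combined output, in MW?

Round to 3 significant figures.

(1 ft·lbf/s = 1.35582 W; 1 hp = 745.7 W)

0.178 MW

9.00×10⁴ ft·lbf/s × 1.35582 = 122024 W
10.8 kW × 1000 = 10800 W
2.55×10⁴ W (already W)
26.1 hp × 745.7 = 19462.8 W
Combined: 122024 + 10800 + 25500 + 19462.8 = 177787 W
In MW: 177787 / 1000000 = 0.177787 MW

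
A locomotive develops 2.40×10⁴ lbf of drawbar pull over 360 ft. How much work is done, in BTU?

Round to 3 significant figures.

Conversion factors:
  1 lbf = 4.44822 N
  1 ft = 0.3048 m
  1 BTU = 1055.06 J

2.40×10⁴ lbf × 4.44822 → 106757 N
360 ft × 0.3048 → 109.728 m
W = F × d = 106757 N × 109.728 m = 1.17142×10⁷ J
1.17142×10⁷ J ÷ (1055.06 J/BTU) = 11102.9 BTU

1.11×10⁴ BTU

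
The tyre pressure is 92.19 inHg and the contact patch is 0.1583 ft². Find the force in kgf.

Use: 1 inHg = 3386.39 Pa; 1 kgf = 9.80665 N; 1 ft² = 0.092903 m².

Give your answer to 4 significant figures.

92.19 inHg × 3386.39 = 312191 Pa
0.1583 ft² × 0.092903 = 0.0147065 m²
F = P × A = 312191 Pa × 0.0147065 m² = 4591.24 N
4591.24 N ÷ (9.80665 N/kgf) = 468.176 kgf

468.2 kgf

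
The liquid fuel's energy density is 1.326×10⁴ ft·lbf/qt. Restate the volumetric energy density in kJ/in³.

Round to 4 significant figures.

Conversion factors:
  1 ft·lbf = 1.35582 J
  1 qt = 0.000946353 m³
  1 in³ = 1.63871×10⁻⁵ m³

0.3113 kJ/in³

1.326×10⁴ ft·lbf/qt × 1.35582 J/ft·lbf ÷ 0.000946353 m³/qt = 1.89973×10⁷ J/m³
1.89973×10⁷ J/m³ ÷ 1000 J/kJ × 1.63871×10⁻⁵ m³/in³ = 0.311311 kJ/in³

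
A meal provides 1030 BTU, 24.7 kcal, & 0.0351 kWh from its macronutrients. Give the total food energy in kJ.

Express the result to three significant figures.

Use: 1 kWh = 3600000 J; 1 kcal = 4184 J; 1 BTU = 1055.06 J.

1320 kJ

1030 BTU × 1055.06 = 1.08671×10⁶ J
24.7 kcal × 4184 = 103345 J
0.0351 kWh × 3600000 = 126360 J
Sum: 1.08671×10⁶ + 103345 + 126360 = 1.31642×10⁶ J
In kJ: 1.31642×10⁶ / 1000 = 1316.42 kJ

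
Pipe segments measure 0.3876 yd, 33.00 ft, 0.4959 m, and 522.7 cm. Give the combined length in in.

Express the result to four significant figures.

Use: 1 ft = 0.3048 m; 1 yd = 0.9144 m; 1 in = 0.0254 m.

635.3 in

0.3876 yd × 0.9144 → 0.354421 m
33.00 ft × 0.3048 → 10.0584 m
0.4959 m (already m)
522.7 cm × 0.01 → 5.227 m
Combined: 0.354421 + 10.0584 + 0.4959 + 5.227 = 16.1357 m
In in: 16.1357 / 0.0254 = 635.264 in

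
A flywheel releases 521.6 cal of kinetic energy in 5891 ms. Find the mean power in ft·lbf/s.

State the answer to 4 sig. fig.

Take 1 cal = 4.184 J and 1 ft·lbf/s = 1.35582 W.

273.2 ft·lbf/s

521.6 cal × 4.184 → 2182.37 J
5891 ms × 0.001 → 5.891 s
P = E / t = 2182.37 J / 5.891 s = 370.458 W
370.458 W ÷ (1.35582 W/ft·lbf/s) = 273.235 ft·lbf/s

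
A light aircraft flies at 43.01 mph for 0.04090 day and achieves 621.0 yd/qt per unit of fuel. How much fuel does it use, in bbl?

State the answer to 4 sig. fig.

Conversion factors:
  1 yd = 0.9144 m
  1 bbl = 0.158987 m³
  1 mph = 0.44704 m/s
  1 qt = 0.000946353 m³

43.01 mph → 19.2272 m/s
0.04090 day → 3533.76 s
d = v × t = 19.2272 × 3533.76 = 67944.3 m
621.0 yd/qt → 600032 m/m³
V = d / (distance per unit fuel) = 67944.3 / 600032 = 0.113234 m³
In bbl: 0.113234 / 0.158987 = 0.712222 bbl

0.7122 bbl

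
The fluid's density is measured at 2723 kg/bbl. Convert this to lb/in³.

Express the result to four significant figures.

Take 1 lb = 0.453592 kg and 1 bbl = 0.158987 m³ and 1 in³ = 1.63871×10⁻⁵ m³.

0.6188 lb/in³

2723 kg/bbl ÷ 0.158987 m³/bbl = 17127.2 kg/m³
17127.2 kg/m³ ÷ 0.453592 kg/lb × 1.63871×10⁻⁵ m³/in³ = 0.618761 lb/in³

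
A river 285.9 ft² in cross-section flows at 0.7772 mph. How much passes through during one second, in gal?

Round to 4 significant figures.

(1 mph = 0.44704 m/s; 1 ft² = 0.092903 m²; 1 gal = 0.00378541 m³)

0.7772 mph × 0.44704 → 0.347439 m/s
285.9 ft² × 0.092903 → 26.561 m²
V = v × A × t = 0.347439 m/s × 26.561 m² × 1 s = 9.22833 m³
9.22833 m³ ÷ (0.00378541 m³/gal) = 2437.87 gal

2438 gal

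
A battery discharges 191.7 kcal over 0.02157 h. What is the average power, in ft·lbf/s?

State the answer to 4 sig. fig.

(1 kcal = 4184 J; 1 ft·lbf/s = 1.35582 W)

7618 ft·lbf/s

191.7 kcal × 4184 = 802073 J
0.02157 h × 3600 = 77.652 s
P = E / t = 802073 J / 77.652 s = 10329.1 W
10329.1 W ÷ (1.35582 W/ft·lbf/s) = 7618.34 ft·lbf/s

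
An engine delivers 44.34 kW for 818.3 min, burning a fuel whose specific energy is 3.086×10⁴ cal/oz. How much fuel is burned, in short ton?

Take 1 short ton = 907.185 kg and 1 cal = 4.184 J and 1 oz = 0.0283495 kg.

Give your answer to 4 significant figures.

44.34 kW → 44340 W
818.3 min → 49098 s
E = P × t = 44340 × 49098 = 2.17701×10⁹ J
3.086×10⁴ cal/oz → 4.55452×10⁶ J/kg
m = E / e_s = 2.17701×10⁹ / 4.55452×10⁶ = 477.989 kg
In short ton: 477.989 / 907.185 = 0.526893 short ton

0.5269 short ton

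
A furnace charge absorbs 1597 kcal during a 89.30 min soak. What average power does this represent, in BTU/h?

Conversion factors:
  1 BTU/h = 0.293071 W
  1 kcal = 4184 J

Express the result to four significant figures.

1597 kcal × 4184 = 6.68185×10⁶ J
89.30 min × 60 = 5358 s
P = E / t = 6.68185×10⁶ J / 5358 s = 1247.08 W
1247.08 W ÷ (0.293071 W/BTU/h) = 4255.21 BTU/h

4255 BTU/h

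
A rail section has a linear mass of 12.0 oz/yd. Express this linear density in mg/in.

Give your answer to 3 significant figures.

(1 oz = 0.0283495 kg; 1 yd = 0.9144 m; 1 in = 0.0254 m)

9450 mg/in

12.0 oz/yd × 0.0283495 kg/oz ÷ 0.9144 m/yd = 0.372041 kg/m
0.372041 kg/m ÷ 10⁻⁶ kg/mg × 0.0254 m/in = 9449.84 mg/in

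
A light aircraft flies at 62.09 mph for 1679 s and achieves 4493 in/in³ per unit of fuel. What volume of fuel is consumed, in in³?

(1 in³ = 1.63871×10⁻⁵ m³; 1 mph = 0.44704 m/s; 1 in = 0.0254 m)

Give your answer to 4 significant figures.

408.4 in³

62.09 mph → 27.7567 m/s
d = v × t = 27.7567 × 1679 = 46603.5 m
4493 in/in³ → 6.96415×10⁶ m/m³
V = d / (distance per unit fuel) = 46603.5 / 6.96415×10⁶ = 0.00669192 m³
In in³: 0.00669192 / 1.63871×10⁻⁵ = 408.365 in³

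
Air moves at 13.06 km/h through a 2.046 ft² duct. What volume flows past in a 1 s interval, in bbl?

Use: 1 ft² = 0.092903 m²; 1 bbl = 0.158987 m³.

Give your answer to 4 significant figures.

4.337 bbl

13.06 km/h × (1/3.6) → 3.62778 m/s
2.046 ft² × 0.092903 → 0.19008 m²
V = v × A × t = 3.62778 m/s × 0.19008 m² × 1 s = 0.689568 m³
0.689568 m³ ÷ (0.158987 m³/bbl) = 4.33726 bbl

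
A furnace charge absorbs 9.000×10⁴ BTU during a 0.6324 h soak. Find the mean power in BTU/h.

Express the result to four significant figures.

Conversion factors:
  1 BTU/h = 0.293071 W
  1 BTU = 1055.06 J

9.000×10⁴ BTU × 1055.06 → 9.49554×10⁷ J
0.6324 h × 3600 → 2276.64 s
P = E / t = 9.49554×10⁷ J / 2276.64 s = 41708.6 W
41708.6 W ÷ (0.293071 W/BTU/h) = 142316 BTU/h

1.423×10⁵ BTU/h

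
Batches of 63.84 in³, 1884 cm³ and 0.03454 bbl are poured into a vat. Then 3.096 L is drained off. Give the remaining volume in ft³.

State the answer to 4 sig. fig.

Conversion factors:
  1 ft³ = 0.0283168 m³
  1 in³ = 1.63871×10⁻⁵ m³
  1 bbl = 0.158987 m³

63.84 in³ × 1.63871×10⁻⁵ = 0.00104615 m³
1884 cm³ × 10⁻⁶ = 0.001884 m³
0.03454 bbl × 0.158987 = 0.00549141 m³
3.096 L × 0.001 = 0.003096 m³
Sum: 0.00104615 + 0.001884 + 0.00549141 − 0.003096 = 0.00532556 m³
In ft³: 0.00532556 / 0.0283168 = 0.188071 ft³

0.1881 ft³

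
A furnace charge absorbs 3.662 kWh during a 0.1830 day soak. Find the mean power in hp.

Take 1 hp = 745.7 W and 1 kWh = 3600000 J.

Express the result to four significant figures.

1.118 hp

3.662 kWh × 3600000 → 1.31832×10⁷ J
0.1830 day × 86400 → 15811.2 s
P = E / t = 1.31832×10⁷ J / 15811.2 s = 833.789 W
833.789 W ÷ (745.7 W/hp) = 1.11813 hp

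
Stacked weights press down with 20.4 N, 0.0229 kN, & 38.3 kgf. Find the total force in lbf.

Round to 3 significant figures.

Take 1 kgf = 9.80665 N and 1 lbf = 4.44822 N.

94.2 lbf

20.4 N (already N)
0.0229 kN × 1000 → 22.9 N
38.3 kgf × 9.80665 → 375.595 N
Combined: 20.4 + 22.9 + 375.595 = 418.895 N
In lbf: 418.895 / 4.44822 = 94.1714 lbf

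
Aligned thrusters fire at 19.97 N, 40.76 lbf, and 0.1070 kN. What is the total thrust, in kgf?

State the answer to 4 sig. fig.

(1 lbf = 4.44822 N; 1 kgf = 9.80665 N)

31.44 kgf

19.97 N (already N)
40.76 lbf × 4.44822 = 181.309 N
0.1070 kN × 1000 = 107 N
Sum: 19.97 + 181.309 + 107 = 308.279 N
In kgf: 308.279 / 9.80665 = 31.4357 kgf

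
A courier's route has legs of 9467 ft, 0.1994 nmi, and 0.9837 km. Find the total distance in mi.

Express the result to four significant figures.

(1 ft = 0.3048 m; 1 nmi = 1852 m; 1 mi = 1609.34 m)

9467 ft × 0.3048 = 2885.54 m
0.1994 nmi × 1852 = 369.289 m
0.9837 km × 1000 = 983.7 m
Combined: 2885.54 + 369.289 + 983.7 = 4238.53 m
In mi: 4238.53 / 1609.34 = 2.63371 mi

2.634 mi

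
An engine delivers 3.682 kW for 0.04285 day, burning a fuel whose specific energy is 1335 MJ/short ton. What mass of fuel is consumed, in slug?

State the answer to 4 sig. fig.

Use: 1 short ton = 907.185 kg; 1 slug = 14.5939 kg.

3.682 kW → 3682 W
0.04285 day → 3702.24 s
E = P × t = 3682 × 3702.24 = 1.36316×10⁷ J
1335 MJ/short ton → 1.47159×10⁶ J/kg
m = E / e_s = 1.36316×10⁷ / 1.47159×10⁶ = 9.26318 kg
In slug: 9.26318 / 14.5939 = 0.63473 slug

0.6347 slug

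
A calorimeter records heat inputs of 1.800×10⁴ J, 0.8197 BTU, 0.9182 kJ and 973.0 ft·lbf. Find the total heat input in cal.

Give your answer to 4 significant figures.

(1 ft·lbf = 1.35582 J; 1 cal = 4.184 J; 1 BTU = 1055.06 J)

1.800×10⁴ J (already J)
0.8197 BTU × 1055.06 = 864.833 J
0.9182 kJ × 1000 = 918.2 J
973.0 ft·lbf × 1.35582 = 1319.21 J
Combined: 18000 + 864.833 + 918.2 + 1319.21 = 21102.2 J
In cal: 21102.2 / 4.184 = 5043.55 cal

5044 cal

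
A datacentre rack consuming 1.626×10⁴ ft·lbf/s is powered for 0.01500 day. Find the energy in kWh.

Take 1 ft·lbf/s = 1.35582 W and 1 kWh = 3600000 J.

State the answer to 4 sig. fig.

1.626×10⁴ ft·lbf/s × 1.35582 = 22045.6 W
0.01500 day × 86400 = 1296 s
E = P × t = 22045.6 W × 1296 s = 2.85711×10⁷ J
2.85711×10⁷ J ÷ (3600000 J/kWh) = 7.93642 kWh

7.936 kWh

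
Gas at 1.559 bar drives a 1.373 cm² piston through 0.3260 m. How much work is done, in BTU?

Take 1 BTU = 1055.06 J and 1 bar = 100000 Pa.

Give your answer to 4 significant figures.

0.006614 BTU

1.559 bar → 155900 Pa
1.373 cm² → 1.373×10⁻⁴ m²
F = P × A = 155900 × 1.373×10⁻⁴ = 21.4051 N
W = F × d = 21.4051 × 0.326 = 6.97806 J
In BTU: 6.97806 / 1055.06 = 0.0066139 BTU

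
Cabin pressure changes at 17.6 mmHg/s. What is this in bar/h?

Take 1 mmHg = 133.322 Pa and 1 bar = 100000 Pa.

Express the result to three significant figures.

84.5 bar/h

17.6 mmHg/s × 133.322 Pa/mmHg = 2346.47 Pa/s
2346.47 Pa/s ÷ 100000 Pa/bar × 3600 s/h = 84.4729 bar/h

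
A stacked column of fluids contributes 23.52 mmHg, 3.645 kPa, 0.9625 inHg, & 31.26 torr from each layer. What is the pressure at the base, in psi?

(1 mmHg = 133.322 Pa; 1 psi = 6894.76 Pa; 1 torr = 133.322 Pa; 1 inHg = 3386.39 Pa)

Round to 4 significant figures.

2.061 psi

23.52 mmHg × 133.322 = 3135.73 Pa
3.645 kPa × 1000 = 3645 Pa
0.9625 inHg × 3386.39 = 3259.4 Pa
31.26 torr × 133.322 = 4167.65 Pa
Total: 3135.73 + 3645 + 3259.4 + 4167.65 = 14207.8 Pa
In psi: 14207.8 / 6894.76 = 2.06067 psi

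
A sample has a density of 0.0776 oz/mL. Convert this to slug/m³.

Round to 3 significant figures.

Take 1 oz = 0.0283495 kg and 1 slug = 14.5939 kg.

0.0776 oz/mL × 0.0283495 kg/oz ÷ 10⁻⁶ m³/mL = 2199.92 kg/m³
2199.92 kg/m³ ÷ 14.5939 kg/slug = 150.742 slug/m³

151 slug/m³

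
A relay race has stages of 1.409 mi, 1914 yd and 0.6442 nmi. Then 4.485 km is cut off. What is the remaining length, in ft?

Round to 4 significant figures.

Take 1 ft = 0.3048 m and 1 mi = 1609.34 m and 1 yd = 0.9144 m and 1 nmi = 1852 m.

1.409 mi × 1609.34 → 2267.56 m
1914 yd × 0.9144 → 1750.16 m
0.6442 nmi × 1852 → 1193.06 m
4.485 km × 1000 → 4485 m
Result: 2267.56 + 1750.16 + 1193.06 − 4485 = 725.78 m
In ft: 725.78 / 0.3048 = 2381.17 ft

2381 ft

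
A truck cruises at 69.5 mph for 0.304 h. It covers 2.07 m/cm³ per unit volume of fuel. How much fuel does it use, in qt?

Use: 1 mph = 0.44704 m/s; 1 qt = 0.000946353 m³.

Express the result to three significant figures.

17.4 qt

69.5 mph → 31.0693 m/s
0.304 h → 1094.4 s
d = v × t = 31.0693 × 1094.4 = 34002.2 m
2.07 m/cm³ → 2.07×10⁶ m/m³
V = d / (distance per unit fuel) = 34002.2 / 2.07×10⁶ = 0.0164262 m³
In qt: 0.0164262 / 0.000946353 = 17.3574 qt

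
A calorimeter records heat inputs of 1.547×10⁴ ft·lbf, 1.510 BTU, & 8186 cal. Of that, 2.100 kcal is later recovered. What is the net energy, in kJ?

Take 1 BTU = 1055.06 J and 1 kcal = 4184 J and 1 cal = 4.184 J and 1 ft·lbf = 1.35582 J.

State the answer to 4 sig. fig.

1.547×10⁴ ft·lbf × 1.35582 = 20974.5 J
1.510 BTU × 1055.06 = 1593.14 J
8186 cal × 4.184 = 34250.2 J
2.100 kcal × 4184 = 8786.4 J
Result: 20974.5 + 1593.14 + 34250.2 − 8786.4 = 48031.4 J
In kJ: 48031.4 / 1000 = 48.0314 kJ

48.03 kJ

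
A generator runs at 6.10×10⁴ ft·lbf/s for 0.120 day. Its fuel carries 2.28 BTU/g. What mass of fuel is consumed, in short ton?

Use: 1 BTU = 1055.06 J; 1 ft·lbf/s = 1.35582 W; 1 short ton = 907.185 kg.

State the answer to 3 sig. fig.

6.10×10⁴ ft·lbf/s → 82705 W
0.120 day → 10368 s
E = P × t = 82705 × 10368 = 8.57485×10⁸ J
2.28 BTU/g → 2.40554×10⁶ J/kg
m = E / e_s = 8.57485×10⁸ / 2.40554×10⁶ = 356.463 kg
In short ton: 356.463 / 907.185 = 0.392933 short ton

0.393 short ton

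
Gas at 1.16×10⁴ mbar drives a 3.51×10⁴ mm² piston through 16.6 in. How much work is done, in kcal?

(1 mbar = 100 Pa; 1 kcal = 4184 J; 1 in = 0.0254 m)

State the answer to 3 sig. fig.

1.16×10⁴ mbar → 1.16×10⁶ Pa
3.51×10⁴ mm² → 0.0351 m²
F = P × A = 1.16×10⁶ × 0.0351 = 40716 N
16.6 in → 0.42164 m
W = F × d = 40716 × 0.42164 = 17167.5 J
In kcal: 17167.5 / 4184 = 4.10313 kcal

4.10 kcal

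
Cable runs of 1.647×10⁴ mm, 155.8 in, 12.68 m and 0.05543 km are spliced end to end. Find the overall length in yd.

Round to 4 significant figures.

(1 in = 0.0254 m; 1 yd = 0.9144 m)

1.647×10⁴ mm × 0.001 = 16.47 m
155.8 in × 0.0254 = 3.95732 m
12.68 m (already m)
0.05543 km × 1000 = 55.43 m
Sum: 16.47 + 3.95732 + 12.68 + 55.43 = 88.5373 m
In yd: 88.5373 / 0.9144 = 96.8256 yd

96.83 yd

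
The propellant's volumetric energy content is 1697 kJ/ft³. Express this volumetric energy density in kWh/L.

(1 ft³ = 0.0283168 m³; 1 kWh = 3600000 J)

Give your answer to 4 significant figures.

1697 kJ/ft³ × 1000 J/kJ ÷ 0.0283168 m³/ft³ = 5.99291×10⁷ J/m³
5.99291×10⁷ J/m³ ÷ 3600000 J/kWh × 0.001 m³/L = 0.016647 kWh/L

0.01665 kWh/L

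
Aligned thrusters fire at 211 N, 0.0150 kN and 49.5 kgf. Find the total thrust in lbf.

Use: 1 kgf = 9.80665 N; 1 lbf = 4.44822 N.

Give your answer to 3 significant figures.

211 N (already N)
0.0150 kN × 1000 = 15 N
49.5 kgf × 9.80665 = 485.429 N
Sum: 211 + 15 + 485.429 = 711.429 N
In lbf: 711.429 / 4.44822 = 159.936 lbf

160 lbf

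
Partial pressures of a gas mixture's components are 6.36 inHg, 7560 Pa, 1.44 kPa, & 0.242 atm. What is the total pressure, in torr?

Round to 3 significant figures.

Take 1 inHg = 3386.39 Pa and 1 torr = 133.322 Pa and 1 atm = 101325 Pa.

413 torr

6.36 inHg × 3386.39 = 21537.4 Pa
7560 Pa (already Pa)
1.44 kPa × 1000 = 1440 Pa
0.242 atm × 101325 = 24520.6 Pa
Combined: 21537.4 + 7560 + 1440 + 24520.6 = 55058 Pa
In torr: 55058 / 133.322 = 412.97 torr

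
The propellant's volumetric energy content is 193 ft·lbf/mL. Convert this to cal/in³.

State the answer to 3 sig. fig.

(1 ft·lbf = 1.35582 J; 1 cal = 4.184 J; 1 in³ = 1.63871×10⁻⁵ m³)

1020 cal/in³

193 ft·lbf/mL × 1.35582 J/ft·lbf ÷ 10⁻⁶ m³/mL = 2.61673×10⁸ J/m³
2.61673×10⁸ J/m³ ÷ 4.184 J/cal × 1.63871×10⁻⁵ m³/in³ = 1024.87 cal/in³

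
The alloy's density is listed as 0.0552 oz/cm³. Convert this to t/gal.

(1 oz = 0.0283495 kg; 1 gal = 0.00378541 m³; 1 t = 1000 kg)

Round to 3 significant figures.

0.0552 oz/cm³ × 0.0283495 kg/oz ÷ 10⁻⁶ m³/cm³ = 1564.89 kg/m³
1564.89 kg/m³ ÷ 1000 kg/t × 0.00378541 m³/gal = 0.00592375 t/gal

0.00592 t/gal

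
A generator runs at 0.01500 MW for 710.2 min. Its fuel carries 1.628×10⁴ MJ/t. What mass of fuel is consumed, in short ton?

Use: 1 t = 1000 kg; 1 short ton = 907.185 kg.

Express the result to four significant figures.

0.04328 short ton

0.01500 MW → 15000 W
710.2 min → 42612 s
E = P × t = 15000 × 42612 = 6.3918×10⁸ J
1.628×10⁴ MJ/t → 1.628×10⁷ J/kg
m = E / e_s = 6.3918×10⁸ / 1.628×10⁷ = 39.2617 kg
In short ton: 39.2617 / 907.185 = 0.0432786 short ton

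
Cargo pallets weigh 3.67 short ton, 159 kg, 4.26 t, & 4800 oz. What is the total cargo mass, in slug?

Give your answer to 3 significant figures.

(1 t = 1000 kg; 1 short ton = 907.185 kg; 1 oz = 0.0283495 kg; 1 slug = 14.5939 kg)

3.67 short ton × 907.185 = 3329.37 kg
159 kg (already kg)
4.26 t × 1000 = 4260 kg
4800 oz × 0.0283495 = 136.078 kg
Total: 3329.37 + 159 + 4260 + 136.078 = 7884.45 kg
In slug: 7884.45 / 14.5939 = 540.257 slug

540 slug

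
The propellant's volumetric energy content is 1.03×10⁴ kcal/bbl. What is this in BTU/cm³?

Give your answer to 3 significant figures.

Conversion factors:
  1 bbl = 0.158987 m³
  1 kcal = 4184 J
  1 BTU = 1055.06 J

1.03×10⁴ kcal/bbl × 4184 J/kcal ÷ 0.158987 m³/bbl = 2.71061×10⁸ J/m³
2.71061×10⁸ J/m³ ÷ 1055.06 J/BTU × 10⁻⁶ m³/cm³ = 0.256915 BTU/cm³

0.257 BTU/cm³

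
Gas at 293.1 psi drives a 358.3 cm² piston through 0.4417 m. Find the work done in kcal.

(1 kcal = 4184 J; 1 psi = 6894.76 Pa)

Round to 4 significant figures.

293.1 psi → 2.02085×10⁶ Pa
358.3 cm² → 0.03583 m²
F = P × A = 2.02085×10⁶ × 0.03583 = 72407.1 N
W = F × d = 72407.1 × 0.4417 = 31982.2 J
In kcal: 31982.2 / 4184 = 7.64393 kcal

7.644 kcal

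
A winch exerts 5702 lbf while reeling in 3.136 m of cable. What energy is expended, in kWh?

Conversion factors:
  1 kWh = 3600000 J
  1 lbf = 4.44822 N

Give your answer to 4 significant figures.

5702 lbf × 4.44822 → 25363.8 N
W = F × d = 25363.8 N × 3.136 m = 79540.9 J
79540.9 J ÷ (3600000 J/kWh) = 0.0220947 kWh

0.02209 kWh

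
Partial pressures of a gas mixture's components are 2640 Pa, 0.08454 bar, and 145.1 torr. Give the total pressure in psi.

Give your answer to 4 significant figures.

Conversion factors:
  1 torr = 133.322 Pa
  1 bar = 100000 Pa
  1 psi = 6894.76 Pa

4.415 psi

2640 Pa (already Pa)
0.08454 bar × 100000 = 8454 Pa
145.1 torr × 133.322 = 19345 Pa
Total: 2640 + 8454 + 19345 = 30439 Pa
In psi: 30439 / 6894.76 = 4.4148 psi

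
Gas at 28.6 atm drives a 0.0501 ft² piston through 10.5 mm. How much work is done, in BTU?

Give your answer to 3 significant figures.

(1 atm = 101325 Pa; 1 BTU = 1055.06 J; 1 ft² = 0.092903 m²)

28.6 atm → 2.8979×10⁶ Pa
0.0501 ft² → 0.00465444 m²
F = P × A = 2.8979×10⁶ × 0.00465444 = 13488.1 N
10.5 mm → 0.0105 m
W = F × d = 13488.1 × 0.0105 = 141.625 J
In BTU: 141.625 / 1055.06 = 0.134234 BTU

0.134 BTU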